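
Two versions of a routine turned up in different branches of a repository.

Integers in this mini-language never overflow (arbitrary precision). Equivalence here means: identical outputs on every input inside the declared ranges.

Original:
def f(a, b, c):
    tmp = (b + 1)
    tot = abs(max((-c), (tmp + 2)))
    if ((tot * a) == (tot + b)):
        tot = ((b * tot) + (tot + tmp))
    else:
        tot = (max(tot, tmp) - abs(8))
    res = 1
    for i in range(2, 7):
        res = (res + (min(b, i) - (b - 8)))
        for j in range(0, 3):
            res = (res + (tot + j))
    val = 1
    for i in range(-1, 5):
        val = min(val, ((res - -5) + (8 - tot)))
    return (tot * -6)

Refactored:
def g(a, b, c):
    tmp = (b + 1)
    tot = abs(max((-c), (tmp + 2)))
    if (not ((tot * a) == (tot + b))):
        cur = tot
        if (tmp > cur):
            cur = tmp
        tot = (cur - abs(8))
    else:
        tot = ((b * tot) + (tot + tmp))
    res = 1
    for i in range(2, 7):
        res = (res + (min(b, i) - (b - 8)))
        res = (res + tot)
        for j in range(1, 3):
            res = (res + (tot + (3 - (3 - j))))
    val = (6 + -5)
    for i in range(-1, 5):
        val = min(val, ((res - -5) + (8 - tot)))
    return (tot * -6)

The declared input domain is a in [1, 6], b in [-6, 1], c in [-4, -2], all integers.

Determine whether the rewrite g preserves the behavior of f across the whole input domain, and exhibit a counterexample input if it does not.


Comparing the listings, the differences include: constant usage differs, and comparison usage differs, and arithmetic usage differs, and branching structure differs, and min/max/abs usage differs, and boolean connective usage differs, and statement counts differ, and loop structure differs, and local variable names differ.
As a probe, take a=4, b=1, c=-4: f runs tmp=2, then tot=4, then ((tot * a) == (tot + b)) is false, then tot=-4, then res=1, then (i=2), then res=9, then (j=0), then res=5, then (j=1), then res=2, then (j=2), then res=0, then (i=3), then res=8, then (j=0), then res=4, then (j=1), then res=1, then (j=2), then res=-1, then (i=4), then res=7, then (j=0), then res=3, then (j=1), then res=0, then (j=2), then res=-2, then (i=5), then res=6, then (j=0), then res=2, then (j=1), then res=-1, then (j=2), then res=-3, then (i=6), then res=5, then (j=0), then res=1, then (j=1), then res=-2, then (j=2), then res=-4, then val=1, then (i=-1), then val=1, then (i=0), then val=1, then (i=1), then val=1, then (i=2), then val=1, then (i=3), then val=1, then (i=4), then val=1, then returns 24; g runs tmp=2, then tot=4, then (not ((tot * a) == (tot + b))) is true, then cur=4, then (tmp > cur) is false, then tot=-4, then res=1, then (i=2), then res=9, then res=5, then (j=1), then res=2, then (j=2), then res=0, then (i=3), then res=8, then res=4, then (j=1), then res=1, then (j=2), then res=-1, then (i=4), then res=7, then res=3, then (j=1), then res=0, then (j=2), then res=-2, then (i=5), then res=6, then res=2, then (j=1), then res=-1, then (j=2), then res=-3, then (i=6), then res=5, then res=1, then (j=1), then res=-2, then (j=2), then res=-4, then val=1, then (i=-1), then val=1, then (i=0), then val=1, then (i=1), then val=1, then (i=2), then val=1, then (i=3), then val=1, then (i=4), then val=1, then returns 24; both end at 24.
Across all 144 domain points the two functions coincide.
verdict: equivalent


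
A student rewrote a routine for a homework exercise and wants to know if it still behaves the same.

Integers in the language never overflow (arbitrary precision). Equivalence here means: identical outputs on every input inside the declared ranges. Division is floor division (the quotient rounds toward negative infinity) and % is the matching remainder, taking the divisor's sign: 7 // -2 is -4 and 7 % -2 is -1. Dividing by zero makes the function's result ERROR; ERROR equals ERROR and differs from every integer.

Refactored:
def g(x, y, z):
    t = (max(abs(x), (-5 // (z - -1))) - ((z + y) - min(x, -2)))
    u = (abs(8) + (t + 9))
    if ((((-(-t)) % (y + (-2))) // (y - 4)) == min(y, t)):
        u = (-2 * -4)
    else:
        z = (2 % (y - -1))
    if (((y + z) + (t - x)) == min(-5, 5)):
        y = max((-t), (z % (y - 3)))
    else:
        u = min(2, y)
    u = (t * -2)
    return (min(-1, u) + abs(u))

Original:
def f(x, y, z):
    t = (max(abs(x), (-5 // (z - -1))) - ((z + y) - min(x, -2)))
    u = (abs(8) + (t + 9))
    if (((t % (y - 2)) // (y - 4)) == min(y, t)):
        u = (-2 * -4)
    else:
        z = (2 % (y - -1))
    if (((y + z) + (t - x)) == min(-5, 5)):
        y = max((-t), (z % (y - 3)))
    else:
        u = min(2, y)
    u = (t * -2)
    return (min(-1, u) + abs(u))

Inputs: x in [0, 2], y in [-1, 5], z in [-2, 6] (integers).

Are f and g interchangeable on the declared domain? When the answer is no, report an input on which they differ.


Side by side, the visible changes include: arithmetic usage differs.
As a probe, take x=0, y=1, z=5: f runs t := -8 | u := 9 | (((t % (y - 2)) // (y - 4)) == min(y, t)): false | z := 0 | (((y + z) + (t - x)) == min(-5, 5)): false | u := 1 | u := 16 | result 15; g runs t := -8 | u := 9 | ((((-(-t)) % (y + (-2))) // (y - 4)) == min(y, t)): false | z := 0 | (((y + z) + (t - x)) == min(-5, 5)): false | u := 1 | u := 16 | result 15; both end at 15.
An exhaustive pass over the 189 declared inputs shows identical outputs.
verdict: equivalent


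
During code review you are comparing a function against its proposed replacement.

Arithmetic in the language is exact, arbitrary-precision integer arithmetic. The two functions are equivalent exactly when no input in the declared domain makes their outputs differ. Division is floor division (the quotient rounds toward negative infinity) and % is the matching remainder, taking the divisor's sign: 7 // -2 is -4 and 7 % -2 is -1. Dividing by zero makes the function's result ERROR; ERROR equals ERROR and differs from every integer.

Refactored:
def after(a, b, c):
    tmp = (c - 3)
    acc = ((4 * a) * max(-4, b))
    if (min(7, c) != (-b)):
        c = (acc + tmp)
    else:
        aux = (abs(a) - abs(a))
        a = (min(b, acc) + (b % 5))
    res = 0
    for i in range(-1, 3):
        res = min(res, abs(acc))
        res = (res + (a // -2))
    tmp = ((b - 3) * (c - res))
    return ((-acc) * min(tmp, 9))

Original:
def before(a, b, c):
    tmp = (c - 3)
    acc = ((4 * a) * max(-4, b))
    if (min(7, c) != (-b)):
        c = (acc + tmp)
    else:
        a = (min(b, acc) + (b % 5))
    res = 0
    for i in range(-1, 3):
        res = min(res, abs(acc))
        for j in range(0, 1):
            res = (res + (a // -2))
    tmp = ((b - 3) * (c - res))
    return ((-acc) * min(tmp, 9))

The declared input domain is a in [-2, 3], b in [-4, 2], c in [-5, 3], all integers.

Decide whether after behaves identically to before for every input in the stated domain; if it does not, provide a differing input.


Beyond behavior-preserving changes, the revision adds an assignment to `aux` whose value nothing reads.
As a probe, take a=2, b=-3, c=-5: before runs tmp becomes -8; next acc becomes -24; next (min(7, c) != (-b)) evaluates to true; next c becomes -32; next res becomes 0; next at i=-1:; next res becomes 0; next at j=0:; next res becomes -1; next at i=0:; next res becomes -1; next at j=0:; next res becomes -2; next at i=1:; next res becomes -2; next at j=0:; next res becomes -3; next at i=2:; next res becomes -3; next at j=0:; next res becomes -4; next tmp becomes 168; next final value 216; after runs tmp becomes -8; next acc becomes -24; next (min(7, c) != (-b)) evaluates to true; next c becomes -32; next res becomes 0; next at i=-1:; next res becomes 0; next res becomes -1; next at i=0:; next res becomes -1; next res becomes -2; next at i=1:; next res becomes -2; next res becomes -3; next at i=2:; next res becomes -3; next res becomes -4; next tmp becomes 168; next final value 216; both end at 216.
Every one of the 378 inputs gives matching results.
verdict: equivalent


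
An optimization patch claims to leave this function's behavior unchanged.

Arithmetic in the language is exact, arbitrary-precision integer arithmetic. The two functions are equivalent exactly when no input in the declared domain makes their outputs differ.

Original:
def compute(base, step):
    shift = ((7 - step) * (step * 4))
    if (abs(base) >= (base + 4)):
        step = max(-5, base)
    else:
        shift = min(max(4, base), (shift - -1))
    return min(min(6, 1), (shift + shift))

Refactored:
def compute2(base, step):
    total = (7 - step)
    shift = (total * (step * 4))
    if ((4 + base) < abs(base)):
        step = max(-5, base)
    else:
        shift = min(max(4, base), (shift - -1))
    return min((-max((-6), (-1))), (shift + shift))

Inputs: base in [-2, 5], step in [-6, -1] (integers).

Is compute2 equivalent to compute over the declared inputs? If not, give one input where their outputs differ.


Try base=-2, step=-6.
compute: shift=-312, then (abs(base) >= (base + 4)) is true, then step=-2, then returns -624
compute2: total=13, then shift=-312, then ((4 + base) < abs(base)) is false, then shift=-311, then returns -622
-624 against -622: the behavior changed.
verdict: not equivalent; witness: base=-2, step=-6


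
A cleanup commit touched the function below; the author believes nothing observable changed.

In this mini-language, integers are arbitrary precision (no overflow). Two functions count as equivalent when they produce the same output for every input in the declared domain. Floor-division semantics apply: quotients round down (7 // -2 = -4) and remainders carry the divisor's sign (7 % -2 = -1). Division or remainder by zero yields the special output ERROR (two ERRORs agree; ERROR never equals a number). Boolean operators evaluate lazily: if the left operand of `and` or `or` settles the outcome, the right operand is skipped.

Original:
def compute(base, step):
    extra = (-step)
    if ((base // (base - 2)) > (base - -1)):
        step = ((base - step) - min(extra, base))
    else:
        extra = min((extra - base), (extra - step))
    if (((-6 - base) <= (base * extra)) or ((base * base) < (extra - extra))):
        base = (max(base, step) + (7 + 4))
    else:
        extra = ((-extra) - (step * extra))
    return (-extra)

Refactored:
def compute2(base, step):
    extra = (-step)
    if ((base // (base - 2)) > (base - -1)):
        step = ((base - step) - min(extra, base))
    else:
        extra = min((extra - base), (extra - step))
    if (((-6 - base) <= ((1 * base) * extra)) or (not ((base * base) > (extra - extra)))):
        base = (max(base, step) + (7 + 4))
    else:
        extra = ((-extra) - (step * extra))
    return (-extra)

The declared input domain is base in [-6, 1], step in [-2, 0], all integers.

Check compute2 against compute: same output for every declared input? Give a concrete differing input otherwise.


Equivalent. There is a behavioral-looking edit here, yet the outcome never shifts on this domain.
Across all 24 domain points the two functions coincide.
One worked example (base=-6, step=-1) — compute: extra=1, then ((base // (base - 2)) > (base - -1)) is true, then step=1, then (((-6 - base) <= (base * extra)) or ((base * base) < (extra - extra))) is false, then extra=-2, then returns 2; compute2: extra=1, then ((base // (base - 2)) > (base - -1)) is true, then step=1, then (((-6 - base) <= ((1 * base) * extra)) or (not ((base * base) > (extra - extra)))) is false, then extra=-2, then returns 2; agreement on 2.
verdict: equivalent


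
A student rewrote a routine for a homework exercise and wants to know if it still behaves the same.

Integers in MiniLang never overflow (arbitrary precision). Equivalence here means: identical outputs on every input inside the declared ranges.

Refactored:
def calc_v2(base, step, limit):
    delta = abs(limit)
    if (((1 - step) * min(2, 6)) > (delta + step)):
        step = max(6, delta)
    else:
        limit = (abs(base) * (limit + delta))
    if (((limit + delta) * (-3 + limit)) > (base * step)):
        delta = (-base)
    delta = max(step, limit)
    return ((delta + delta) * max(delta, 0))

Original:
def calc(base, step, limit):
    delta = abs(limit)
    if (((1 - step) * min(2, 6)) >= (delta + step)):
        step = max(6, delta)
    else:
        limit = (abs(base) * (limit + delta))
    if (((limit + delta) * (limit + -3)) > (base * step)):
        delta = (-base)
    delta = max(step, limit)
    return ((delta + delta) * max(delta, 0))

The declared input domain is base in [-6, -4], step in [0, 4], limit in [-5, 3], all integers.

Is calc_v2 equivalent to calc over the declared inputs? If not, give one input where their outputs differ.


Not equivalent: base=-6, step=0, limit=-2 separates them (72 vs 0).
calc: delta := 2 | (((1 - step) * min(2, 6)) >= (delta + step)): true | step := 6 | (((limit + delta) * (limit + -3)) > (base * step)): true | delta := 6 | delta := 6 | result 72
calc_v2: delta := 2 | (((1 - step) * min(2, 6)) > (delta + step)): false | limit := 0 | (((limit + delta) * (-3 + limit)) > (base * step)): false | delta := 0 | result 0
verdict: not equivalent; witness: base=-6, step=0, limit=-2


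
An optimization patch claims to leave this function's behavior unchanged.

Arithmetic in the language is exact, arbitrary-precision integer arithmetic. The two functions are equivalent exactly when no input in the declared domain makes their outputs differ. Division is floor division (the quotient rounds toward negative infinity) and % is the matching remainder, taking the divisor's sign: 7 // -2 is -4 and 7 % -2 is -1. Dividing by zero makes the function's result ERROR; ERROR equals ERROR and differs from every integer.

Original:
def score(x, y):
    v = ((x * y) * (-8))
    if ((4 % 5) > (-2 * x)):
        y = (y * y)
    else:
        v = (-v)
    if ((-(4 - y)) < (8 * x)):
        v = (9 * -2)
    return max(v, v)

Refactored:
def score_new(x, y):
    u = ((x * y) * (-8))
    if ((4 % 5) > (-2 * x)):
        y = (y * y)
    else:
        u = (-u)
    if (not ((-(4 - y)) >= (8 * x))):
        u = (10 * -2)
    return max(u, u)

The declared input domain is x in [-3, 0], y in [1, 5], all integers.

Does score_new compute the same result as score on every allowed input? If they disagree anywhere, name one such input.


x=0, y=1 yields -18 from score but -20 from score_new.
verdict: not equivalent; witness: x=0, y=1


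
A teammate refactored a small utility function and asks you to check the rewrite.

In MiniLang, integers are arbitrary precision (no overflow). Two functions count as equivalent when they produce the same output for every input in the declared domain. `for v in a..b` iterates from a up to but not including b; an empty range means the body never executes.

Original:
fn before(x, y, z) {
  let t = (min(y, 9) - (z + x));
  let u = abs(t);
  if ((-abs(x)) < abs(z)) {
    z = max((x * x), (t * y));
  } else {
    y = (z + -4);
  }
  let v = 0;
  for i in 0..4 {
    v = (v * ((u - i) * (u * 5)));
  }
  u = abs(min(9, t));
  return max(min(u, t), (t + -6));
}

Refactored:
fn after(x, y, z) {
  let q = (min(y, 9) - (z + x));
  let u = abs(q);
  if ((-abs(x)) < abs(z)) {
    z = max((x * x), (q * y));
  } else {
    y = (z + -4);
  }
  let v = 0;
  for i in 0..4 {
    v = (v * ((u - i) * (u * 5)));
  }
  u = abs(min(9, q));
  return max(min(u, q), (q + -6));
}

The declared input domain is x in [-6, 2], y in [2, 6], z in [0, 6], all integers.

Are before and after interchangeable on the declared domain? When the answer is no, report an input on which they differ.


The two are interchangeable: local variable names differ, and every declared input agrees.
Tracing x=-2, y=4, z=4: before: t := 2 | u := 2 | ((-abs(x)) < abs(z)): true | z := 8 | v := 0 | iter i=0: | v := 0 | iter i=1: | v := 0 | iter i=2: | v := 0 | iter i=3: | v := 0 | u := 2 | result 2 | after: q := 2 | u := 2 | ((-abs(x)) < abs(z)): true | z := 8 | v := 0 | iter i=0: | v := 0 | iter i=1: | v := 0 | iter i=2: | v := 0 | iter i=3: | v := 0 | u := 2 | result 2 — matching result 2.
Checked all 315 inputs in the declared domain: the outputs agree on every one.
verdict: equivalent


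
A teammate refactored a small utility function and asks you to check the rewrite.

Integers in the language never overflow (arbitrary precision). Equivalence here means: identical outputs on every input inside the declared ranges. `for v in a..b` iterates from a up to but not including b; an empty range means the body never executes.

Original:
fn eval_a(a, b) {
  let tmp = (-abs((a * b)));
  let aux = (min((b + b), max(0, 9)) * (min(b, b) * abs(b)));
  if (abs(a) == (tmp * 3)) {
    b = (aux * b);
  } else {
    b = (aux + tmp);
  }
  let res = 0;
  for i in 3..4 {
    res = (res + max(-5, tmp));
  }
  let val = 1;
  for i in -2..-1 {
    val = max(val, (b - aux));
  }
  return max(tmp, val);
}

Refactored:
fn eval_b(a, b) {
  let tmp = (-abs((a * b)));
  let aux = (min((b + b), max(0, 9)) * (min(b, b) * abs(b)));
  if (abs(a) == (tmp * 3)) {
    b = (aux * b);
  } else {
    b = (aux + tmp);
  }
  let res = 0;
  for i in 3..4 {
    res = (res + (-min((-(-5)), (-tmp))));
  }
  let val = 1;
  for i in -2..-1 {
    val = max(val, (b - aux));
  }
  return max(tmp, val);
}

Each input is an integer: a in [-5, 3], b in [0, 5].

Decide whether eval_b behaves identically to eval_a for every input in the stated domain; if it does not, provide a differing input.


Side by side, the visible changes include: min/max/abs usage differs.
As a probe, take a=0, b=0: eval_a runs tmp = 0; aux = 0; (abs(a) == (tmp * 3)) -> true; b = 0; res = 0; [i=3]; res = 0; val = 1; [i=-2]; val = 1; return 1; eval_b runs tmp = 0; aux = 0; (abs(a) == (tmp * 3)) -> true; b = 0; res = 0; [i=3]; res = 0; val = 1; [i=-2]; val = 1; return 1; both end at 1.
Sweeping the whole domain (54 inputs) finds no disagreement.
verdict: equivalent


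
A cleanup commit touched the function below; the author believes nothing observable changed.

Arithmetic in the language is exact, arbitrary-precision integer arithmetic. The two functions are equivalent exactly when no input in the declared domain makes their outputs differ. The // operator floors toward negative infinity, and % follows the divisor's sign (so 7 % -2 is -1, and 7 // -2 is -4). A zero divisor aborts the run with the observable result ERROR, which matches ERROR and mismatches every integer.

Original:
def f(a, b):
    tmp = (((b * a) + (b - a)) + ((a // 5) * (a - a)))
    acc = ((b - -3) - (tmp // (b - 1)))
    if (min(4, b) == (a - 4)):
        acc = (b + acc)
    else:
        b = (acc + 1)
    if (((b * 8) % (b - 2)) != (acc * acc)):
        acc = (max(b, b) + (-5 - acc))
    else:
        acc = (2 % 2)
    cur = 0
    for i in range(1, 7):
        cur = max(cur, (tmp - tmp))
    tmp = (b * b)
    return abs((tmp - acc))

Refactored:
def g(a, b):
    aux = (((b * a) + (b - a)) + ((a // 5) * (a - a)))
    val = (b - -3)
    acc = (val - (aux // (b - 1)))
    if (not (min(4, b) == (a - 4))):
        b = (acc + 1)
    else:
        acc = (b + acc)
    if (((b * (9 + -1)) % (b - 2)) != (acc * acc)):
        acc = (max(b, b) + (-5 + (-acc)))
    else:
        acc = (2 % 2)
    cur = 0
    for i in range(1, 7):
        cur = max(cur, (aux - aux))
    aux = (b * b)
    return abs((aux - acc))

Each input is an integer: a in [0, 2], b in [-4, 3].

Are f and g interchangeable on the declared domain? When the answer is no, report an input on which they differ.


Changes here: arithmetic usage differs, plus constant usage differs, plus local variable names differ, plus statement counts differ, plus boolean connective usage differs; the full 24-point sweep finds no disagreement.
verdict: equivalent


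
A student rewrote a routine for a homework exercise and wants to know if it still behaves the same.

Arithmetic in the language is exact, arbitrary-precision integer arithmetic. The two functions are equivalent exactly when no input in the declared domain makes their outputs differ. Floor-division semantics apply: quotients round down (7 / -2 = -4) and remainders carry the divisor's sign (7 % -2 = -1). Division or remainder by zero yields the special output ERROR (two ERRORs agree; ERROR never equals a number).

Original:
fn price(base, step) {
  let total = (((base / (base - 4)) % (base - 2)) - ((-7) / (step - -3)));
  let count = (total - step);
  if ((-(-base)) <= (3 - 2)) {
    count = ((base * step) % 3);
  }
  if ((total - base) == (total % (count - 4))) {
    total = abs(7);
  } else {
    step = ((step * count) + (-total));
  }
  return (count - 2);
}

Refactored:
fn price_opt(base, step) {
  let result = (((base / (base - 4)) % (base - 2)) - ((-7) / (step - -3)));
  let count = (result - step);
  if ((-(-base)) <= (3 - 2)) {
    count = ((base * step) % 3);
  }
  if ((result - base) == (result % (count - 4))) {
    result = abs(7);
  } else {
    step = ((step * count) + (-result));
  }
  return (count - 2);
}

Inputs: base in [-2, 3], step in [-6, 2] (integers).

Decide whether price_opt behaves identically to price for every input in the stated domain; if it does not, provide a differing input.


Comparing the listings, the differences include: local variable names differ.
Spot check at base=-1, step=-4 — price: total := -7 | count := -3 | ((-(-base)) <= (3 - 2)): true | count := 1 | ((total - base) == (total % (count - 4))): false | step := 3 | result -1. price_opt: result := -7 | count := -3 | ((-(-base)) <= (3 - 2)): true | count := 1 | ((result - base) == (result % (count - 4))): false | step := 3 | result -1. Both give -1.
Checked all 54 inputs in the declared domain: the outputs agree on every one.
verdict: equivalent


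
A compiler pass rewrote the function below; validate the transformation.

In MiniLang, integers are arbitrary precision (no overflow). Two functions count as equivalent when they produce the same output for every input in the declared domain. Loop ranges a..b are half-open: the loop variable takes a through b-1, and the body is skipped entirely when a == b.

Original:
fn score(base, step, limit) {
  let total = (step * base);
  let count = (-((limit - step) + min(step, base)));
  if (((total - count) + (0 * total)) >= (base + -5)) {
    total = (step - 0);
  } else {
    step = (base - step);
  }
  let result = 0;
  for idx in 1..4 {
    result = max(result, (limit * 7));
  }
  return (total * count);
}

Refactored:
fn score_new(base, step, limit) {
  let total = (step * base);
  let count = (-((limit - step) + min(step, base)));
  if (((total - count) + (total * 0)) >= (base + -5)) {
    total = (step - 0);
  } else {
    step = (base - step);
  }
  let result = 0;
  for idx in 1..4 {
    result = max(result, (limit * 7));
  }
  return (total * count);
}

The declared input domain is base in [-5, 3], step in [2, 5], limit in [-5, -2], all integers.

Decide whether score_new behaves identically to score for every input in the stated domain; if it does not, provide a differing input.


The two versions differ — the changes include same computation, different form.
One worked example (base=-5, step=3, limit=-2) — score: total = -15; count = 10; (((total - count) + (0 * total)) >= (base + -5)) -> false; step = -8; result = 0; [idx=1]; result = 0; [idx=2]; result = 0; [idx=3]; result = 0; return -150; score_new: total = -15; count = 10; (((total - count) + (total * 0)) >= (base + -5)) -> false; step = -8; result = 0; [idx=1]; result = 0; [idx=2]; result = 0; [idx=3]; result = 0; return -150; agreement on -150.
An exhaustive pass over the 144 declared inputs shows identical outputs.
verdict: equivalent


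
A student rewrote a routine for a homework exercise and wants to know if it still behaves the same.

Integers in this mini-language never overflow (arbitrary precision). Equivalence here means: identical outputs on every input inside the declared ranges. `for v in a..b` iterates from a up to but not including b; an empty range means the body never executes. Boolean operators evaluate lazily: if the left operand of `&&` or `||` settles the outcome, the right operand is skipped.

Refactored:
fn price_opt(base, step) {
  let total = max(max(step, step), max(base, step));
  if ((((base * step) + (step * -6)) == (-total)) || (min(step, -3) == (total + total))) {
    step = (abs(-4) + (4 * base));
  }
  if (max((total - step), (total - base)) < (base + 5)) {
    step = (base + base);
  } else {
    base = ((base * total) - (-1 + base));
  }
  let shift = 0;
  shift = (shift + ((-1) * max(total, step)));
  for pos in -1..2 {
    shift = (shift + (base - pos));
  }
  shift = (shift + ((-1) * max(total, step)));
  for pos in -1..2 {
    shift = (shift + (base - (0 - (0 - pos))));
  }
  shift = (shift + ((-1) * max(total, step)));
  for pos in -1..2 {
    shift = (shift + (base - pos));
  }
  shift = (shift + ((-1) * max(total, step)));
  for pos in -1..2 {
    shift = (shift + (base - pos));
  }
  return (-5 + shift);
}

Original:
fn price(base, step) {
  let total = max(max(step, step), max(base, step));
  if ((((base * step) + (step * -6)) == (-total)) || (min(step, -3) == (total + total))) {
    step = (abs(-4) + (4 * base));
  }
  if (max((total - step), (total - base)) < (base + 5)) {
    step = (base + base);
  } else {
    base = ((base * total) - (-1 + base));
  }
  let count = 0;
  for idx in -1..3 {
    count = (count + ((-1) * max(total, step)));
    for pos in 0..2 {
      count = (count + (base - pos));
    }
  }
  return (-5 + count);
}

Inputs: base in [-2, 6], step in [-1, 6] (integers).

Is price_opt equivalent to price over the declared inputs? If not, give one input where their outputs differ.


Run the pair on base=-2, step=-1.
price: total := -1 | ((((base * step) + (step * -6)) == (-total)) || (min(step, -3) == (total + total))): false | (max((total - step), (total - base)) < (base + 5)): true | step := -4 | count := 0 | iter idx=-1: | count := 1 | iter pos=0: | count := -1 | iter pos=1: | count := -4 | iter idx=0: | count := -3 | iter pos=0: | count := -5 | iter pos=1: | count := -8 | iter idx=1: | count := -7 | iter pos=0: | count := -9 | iter pos=1: | count := -12 | iter idx=2: | count := -11 | iter pos=0: | count := -13 | iter pos=1: | count := -16 | result -21
price_opt: total := -1 | ((((base * step) + (step * -6)) == (-total)) || (min(step, -3) == (total + total))): false | (max((total - step), (total - base)) < (base + 5)): true | step := -4 | shift := 0 | shift := 1 | iter pos=-1: | shift := 0 | iter pos=0: | shift := -2 | iter pos=1: | shift := -5 | shift := -4 | iter pos=-1: | shift := -5 | iter pos=0: | shift := -7 | iter pos=1: | shift := -10 | shift := -9 | iter pos=-1: | shift := -10 | iter pos=0: | shift := -12 | iter pos=1: | shift := -15 | shift := -14 | iter pos=-1: | shift := -15 | iter pos=0: | shift := -17 | iter pos=1: | shift := -20 | result -25
-21 != -25, so the rewrite changes behavior.
verdict: not equivalent; witness: base=-2, step=-1


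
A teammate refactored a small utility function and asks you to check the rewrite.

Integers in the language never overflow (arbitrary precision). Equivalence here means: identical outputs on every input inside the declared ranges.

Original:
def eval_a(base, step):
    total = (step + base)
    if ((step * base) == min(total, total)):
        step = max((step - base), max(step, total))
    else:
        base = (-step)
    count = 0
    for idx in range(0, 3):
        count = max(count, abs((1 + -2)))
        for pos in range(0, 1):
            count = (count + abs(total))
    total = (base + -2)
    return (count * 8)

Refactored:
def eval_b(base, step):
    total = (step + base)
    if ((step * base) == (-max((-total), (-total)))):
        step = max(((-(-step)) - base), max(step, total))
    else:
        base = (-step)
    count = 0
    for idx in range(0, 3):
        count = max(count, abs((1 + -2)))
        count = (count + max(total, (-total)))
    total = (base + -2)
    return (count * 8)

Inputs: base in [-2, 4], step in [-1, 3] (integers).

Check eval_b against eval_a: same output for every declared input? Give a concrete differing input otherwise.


Reading the diff, among the changes: statement counts differ, and loop structure differs, and local variable names differ, and min/max/abs usage differs.
One worked example (base=-2, step=0) — eval_a: total becomes -2; next ((step * base) == min(total, total)) evaluates to false; next base becomes 0; next count becomes 0; next at idx=0:; next count becomes 1; next at pos=0:; next count becomes 3; next at idx=1:; next count becomes 3; next at pos=0:; next count becomes 5; next at idx=2:; next count becomes 5; next at pos=0:; next count becomes 7; next total becomes -2; next final value 56; eval_b: total becomes -2; next ((step * base) == (-max((-total), (-total)))) evaluates to false; next base becomes 0; next count becomes 0; next at idx=0:; next count becomes 1; next count becomes 3; next at idx=1:; next count becomes 3; next count becomes 5; next at idx=2:; next count becomes 5; next count becomes 7; next total becomes -2; next final value 56; agreement on 56.
Sweeping the whole domain (35 inputs) finds no disagreement.
verdict: equivalent


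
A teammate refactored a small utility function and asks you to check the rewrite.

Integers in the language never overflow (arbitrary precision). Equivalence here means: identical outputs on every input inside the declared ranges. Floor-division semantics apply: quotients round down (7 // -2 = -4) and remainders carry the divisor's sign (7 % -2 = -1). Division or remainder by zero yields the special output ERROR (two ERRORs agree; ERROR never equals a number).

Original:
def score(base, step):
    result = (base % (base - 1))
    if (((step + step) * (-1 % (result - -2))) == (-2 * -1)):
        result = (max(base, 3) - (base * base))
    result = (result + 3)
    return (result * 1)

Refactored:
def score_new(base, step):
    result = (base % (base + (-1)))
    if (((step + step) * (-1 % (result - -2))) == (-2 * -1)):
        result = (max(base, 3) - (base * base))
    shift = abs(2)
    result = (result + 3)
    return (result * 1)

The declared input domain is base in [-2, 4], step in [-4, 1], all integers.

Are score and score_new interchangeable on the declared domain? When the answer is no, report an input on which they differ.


A substantive addition is an assignment to `shift` whose value nothing reads; no result depends on it.
As a probe, take base=1, step=0: score runs divide-by-zero, output ERROR; score_new runs divide-by-zero, output ERROR; both end at ERROR.
Checked all 42 inputs in the declared domain: the outputs agree on every one.
verdict: equivalent


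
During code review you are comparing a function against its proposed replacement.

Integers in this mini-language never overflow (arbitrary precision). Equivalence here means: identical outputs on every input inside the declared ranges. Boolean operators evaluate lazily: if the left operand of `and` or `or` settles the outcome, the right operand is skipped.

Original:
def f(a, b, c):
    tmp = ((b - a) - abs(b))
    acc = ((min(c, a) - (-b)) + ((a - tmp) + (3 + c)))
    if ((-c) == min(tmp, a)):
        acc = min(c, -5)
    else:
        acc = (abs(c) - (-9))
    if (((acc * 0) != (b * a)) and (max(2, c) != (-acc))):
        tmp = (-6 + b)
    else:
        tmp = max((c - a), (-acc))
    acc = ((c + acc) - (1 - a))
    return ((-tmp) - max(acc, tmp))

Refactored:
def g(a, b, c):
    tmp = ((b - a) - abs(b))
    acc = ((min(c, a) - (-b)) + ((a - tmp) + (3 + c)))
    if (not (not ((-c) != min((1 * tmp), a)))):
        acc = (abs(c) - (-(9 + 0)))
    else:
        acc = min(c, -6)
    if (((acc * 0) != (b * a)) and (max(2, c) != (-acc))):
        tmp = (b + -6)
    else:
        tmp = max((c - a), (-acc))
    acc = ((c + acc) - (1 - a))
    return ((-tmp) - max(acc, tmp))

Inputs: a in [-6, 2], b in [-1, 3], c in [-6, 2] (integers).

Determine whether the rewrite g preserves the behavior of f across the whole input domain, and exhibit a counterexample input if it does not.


At a=-2, b=-1, c=2: f gives 13, g gives 14.
verdict: not equivalent; witness: a=-2, b=-1, c=2


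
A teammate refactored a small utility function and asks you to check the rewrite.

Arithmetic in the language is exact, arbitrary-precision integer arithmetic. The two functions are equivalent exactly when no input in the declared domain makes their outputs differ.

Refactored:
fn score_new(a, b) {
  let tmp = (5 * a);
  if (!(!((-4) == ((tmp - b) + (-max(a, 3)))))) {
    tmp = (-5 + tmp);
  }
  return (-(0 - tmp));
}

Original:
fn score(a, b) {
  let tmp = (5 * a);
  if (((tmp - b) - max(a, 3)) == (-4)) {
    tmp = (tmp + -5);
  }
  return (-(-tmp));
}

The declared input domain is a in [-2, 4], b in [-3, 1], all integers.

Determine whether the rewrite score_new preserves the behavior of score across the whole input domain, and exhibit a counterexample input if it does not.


Comparing the listings, the differences include: boolean connective usage differs, and arithmetic usage differs, and constant usage differs.
One worked example (a=2, b=-2) — score: tmp = 10; (((tmp - b) - max(a, 3)) == (-4)) -> false; return 10; score_new: tmp = 10; (!(!((-4) == ((tmp - b) + (-max(a, 3)))))) -> false; return 10; agreement on 10.
An exhaustive pass over the 35 declared inputs shows identical outputs.
verdict: equivalent


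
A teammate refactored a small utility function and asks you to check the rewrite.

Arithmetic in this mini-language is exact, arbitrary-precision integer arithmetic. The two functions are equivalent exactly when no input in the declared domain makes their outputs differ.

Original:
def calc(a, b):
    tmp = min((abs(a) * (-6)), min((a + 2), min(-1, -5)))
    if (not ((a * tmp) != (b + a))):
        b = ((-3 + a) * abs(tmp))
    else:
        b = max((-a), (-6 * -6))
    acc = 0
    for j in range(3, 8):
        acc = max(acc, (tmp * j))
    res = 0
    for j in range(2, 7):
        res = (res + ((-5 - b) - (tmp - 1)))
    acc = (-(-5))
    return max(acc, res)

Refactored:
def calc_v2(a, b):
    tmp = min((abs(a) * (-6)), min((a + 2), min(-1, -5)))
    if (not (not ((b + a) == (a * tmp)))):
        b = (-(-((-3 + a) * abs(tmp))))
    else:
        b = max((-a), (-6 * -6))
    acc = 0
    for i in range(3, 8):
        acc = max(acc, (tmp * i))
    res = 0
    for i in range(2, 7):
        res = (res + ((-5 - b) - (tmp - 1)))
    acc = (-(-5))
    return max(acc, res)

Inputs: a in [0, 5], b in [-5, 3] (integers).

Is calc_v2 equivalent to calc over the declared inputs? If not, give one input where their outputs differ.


Changes here: comparison usage differs; local variable names differ; boolean connective usage differs; the full 54-point sweep finds no disagreement.
verdict: equivalent


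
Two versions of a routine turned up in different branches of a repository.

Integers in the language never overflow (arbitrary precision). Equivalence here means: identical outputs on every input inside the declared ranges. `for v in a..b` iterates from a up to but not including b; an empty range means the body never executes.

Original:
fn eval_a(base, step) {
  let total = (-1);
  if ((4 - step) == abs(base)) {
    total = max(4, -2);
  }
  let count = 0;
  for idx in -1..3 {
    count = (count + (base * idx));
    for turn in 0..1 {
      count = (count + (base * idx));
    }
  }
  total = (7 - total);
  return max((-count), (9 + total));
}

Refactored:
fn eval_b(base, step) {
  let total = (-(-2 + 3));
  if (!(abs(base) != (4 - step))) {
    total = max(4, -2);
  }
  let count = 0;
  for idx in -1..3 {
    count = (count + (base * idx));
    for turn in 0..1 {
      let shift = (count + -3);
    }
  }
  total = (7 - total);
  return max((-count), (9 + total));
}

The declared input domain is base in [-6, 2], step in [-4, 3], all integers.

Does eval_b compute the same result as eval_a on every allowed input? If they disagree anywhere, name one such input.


Run the pair on base=-6, step=-4.
eval_a: total=-1, then ((4 - step) == abs(base)) is false, then count=0, then (idx=-1), then count=6, then (turn=0), then count=12, then (idx=0), then count=12, then (turn=0), then count=12, then (idx=1), then count=6, then (turn=0), then count=0, then (idx=2), then count=-12, then (turn=0), then count=-24, then total=8, then returns 24
eval_b: total=-1, then (!(abs(base) != (4 - step))) is false, then count=0, then (idx=-1), then count=6, then (turn=0), then shift=3, then (idx=0), then count=6, then (turn=0), then shift=3, then (idx=1), then count=0, then (turn=0), then shift=-3, then (idx=2), then count=-12, then (turn=0), then shift=-15, then total=8, then returns 17
24 vs 17 — the two versions disagree here.
verdict: not equivalent; witness: base=-6, step=-4


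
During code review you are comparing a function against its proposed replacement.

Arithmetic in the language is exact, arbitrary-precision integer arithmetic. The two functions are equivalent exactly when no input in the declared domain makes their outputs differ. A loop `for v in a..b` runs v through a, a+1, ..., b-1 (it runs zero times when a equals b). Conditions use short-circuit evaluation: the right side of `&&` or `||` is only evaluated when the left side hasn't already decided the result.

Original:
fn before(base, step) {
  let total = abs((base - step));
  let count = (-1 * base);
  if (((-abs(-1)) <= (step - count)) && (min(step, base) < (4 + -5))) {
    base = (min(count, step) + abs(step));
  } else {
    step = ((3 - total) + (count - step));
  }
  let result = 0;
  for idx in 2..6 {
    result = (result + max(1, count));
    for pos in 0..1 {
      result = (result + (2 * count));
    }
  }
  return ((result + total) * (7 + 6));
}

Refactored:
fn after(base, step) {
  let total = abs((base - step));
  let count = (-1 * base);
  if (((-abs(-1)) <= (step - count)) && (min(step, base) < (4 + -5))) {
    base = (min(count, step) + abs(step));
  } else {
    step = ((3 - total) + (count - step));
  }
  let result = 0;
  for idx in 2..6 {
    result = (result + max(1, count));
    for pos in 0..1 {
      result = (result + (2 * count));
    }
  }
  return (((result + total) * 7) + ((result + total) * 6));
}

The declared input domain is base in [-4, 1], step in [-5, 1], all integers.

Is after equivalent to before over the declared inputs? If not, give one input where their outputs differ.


The two are interchangeable: arithmetic usage differs, and every declared input agrees.
One worked example (base=0, step=-3) — before: total = 3; count = 0; (((-abs(-1)) <= (step - count)) && (min(step, base) < (4 + -5))) -> false; step = 3; result = 0; [idx=2]; result = 1; [pos=0]; result = 1; [idx=3]; result = 2; [pos=0]; result = 2; [idx=4]; result = 3; [pos=0]; result = 3; [idx=5]; result = 4; [pos=0]; result = 4; return 91; after: total = 3; count = 0; (((-abs(-1)) <= (step - count)) && (min(step, base) < (4 + -5))) -> false; step = 3; result = 0; [idx=2]; result = 1; [pos=0]; result = 1; [idx=3]; result = 2; [pos=0]; result = 2; [idx=4]; result = 3; [pos=0]; result = 3; [idx=5]; result = 4; [pos=0]; result = 4; return 91; agreement on 91.
Across all 42 domain points the two functions coincide.
verdict: equivalent


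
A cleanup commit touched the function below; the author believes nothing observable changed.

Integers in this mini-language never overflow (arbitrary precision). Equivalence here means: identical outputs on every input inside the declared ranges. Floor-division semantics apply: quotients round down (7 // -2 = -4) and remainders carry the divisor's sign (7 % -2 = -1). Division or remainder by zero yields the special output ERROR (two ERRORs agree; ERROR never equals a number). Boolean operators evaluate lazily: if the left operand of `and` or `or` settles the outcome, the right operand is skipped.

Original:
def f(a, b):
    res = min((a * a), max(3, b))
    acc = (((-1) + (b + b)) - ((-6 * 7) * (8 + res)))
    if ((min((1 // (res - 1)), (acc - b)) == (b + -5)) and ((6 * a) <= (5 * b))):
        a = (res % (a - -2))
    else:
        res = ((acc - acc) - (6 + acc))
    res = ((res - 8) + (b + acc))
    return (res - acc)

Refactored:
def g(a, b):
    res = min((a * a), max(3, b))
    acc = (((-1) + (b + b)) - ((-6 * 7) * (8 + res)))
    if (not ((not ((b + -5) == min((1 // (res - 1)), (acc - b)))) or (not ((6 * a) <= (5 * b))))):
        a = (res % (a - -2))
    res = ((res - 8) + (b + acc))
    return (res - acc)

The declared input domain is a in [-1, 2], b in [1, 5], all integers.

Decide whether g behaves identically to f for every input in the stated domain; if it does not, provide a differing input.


There is a counterexample at a=0, b=1: -350 on one side, -7 on the other.
f: res becomes 0; next acc becomes 337; next ((min((1 // (res - 1)), (acc - b)) == (b + -5)) and ((6 * a) <= (5 * b))) evaluates to false; next res becomes -343; next res becomes -13; next final value -350
g: res becomes 0; next acc becomes 337; next (not ((not ((b + -5) == min((1 // (res - 1)), (acc - b)))) or (not ((6 * a) <= (5 * b))))) evaluates to false; next res becomes 330; next final value -7
verdict: not equivalent; witness: a=0, b=1
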